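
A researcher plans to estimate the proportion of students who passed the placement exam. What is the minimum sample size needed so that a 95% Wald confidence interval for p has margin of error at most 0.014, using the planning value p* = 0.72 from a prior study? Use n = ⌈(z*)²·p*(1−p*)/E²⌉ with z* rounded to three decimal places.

n = 3952

For 95% confidence, z* = 1.960.
p*(1−p*) = 0.2016.
Required n before rounding: 3.841600 × 0.2016 / 0.014² = 3951.360.
⌈3951.360⌉ = 3952.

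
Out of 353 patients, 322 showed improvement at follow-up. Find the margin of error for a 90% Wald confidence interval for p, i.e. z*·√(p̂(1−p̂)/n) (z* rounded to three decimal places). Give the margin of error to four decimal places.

ME = 0.0248

The sample proportion is 322/353 = 0.91218.
Standard error of p̂: √(0.080107/353) = √0.000226931 = 0.015064.
The 90% critical value is z* = 1.645.
ME = 1.645·0.015064 = 0.0248.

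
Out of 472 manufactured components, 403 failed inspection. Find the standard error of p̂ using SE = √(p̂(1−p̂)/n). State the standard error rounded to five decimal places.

SE = 0.01626

p̂ = 403/472 = 0.85381.
p̂(1−p̂) = 0.85381·0.14619 = 0.124818.
Dividing by n and taking the root: √0.000264445 = 0.01626.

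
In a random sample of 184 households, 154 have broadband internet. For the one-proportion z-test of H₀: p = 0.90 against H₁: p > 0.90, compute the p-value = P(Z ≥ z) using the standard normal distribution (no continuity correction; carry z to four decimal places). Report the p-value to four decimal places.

p-value = 0.9978

The sample proportion is 154/184 = 0.83696.
Null standard error: √(0.90·0.10/184) = √0.000489130 = 0.022116.
z = (p̂ − p₀)/SE = (154/184 − 0.90)/0.022116 ≈ -2.8505.
p-value = P(Z ≥ z) with z = -2.8505 → 0.9978.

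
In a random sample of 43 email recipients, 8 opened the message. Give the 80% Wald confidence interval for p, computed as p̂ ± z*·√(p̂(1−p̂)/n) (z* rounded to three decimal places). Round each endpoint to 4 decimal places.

(0.1100, 0.2621)

p̂ = 8/43 = 0.18605.
SE(p̂) = √(0.18605·0.81395/43) = 0.059344.
For 80% confidence, z* = 1.282.
Margin = 1.282·0.059344 = 0.07608.
So the interval runs from 0.1100 to 0.2621.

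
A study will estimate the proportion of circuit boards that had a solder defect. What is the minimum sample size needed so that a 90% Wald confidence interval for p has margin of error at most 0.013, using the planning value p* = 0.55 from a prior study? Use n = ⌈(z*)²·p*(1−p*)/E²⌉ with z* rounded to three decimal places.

z* = 1.645 at the 90% level.
p*(1−p*) = 0.55·0.45 = 0.2475.
(z*)²·p*(1−p*)/E² = 2.706025·0.2475/0.000169 = 3962.966.
⌈3962.966⌉ = 3963.

n = 3963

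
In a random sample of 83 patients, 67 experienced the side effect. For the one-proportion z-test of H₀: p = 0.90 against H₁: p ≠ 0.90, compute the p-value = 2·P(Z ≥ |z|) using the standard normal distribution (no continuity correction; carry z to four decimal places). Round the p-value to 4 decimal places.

p-value = 0.0048

The sample proportion is 67/83 = 0.80723.
SE₀ = √(0.90·0.10/83) = 0.032929.
z = (p̂ − p₀)/SE = (67/83 − 0.90)/0.032929 ≈ -2.8173.
From the standard normal, 2·P(Z ≥ |z|) = 0.0048.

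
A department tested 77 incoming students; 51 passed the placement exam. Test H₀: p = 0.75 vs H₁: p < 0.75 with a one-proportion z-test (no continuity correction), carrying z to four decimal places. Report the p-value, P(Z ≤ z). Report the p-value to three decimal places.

With x = 51 successes in n = 77, p̂ = 0.66234.
Null standard error: √(0.75·0.25/77) = √0.002435065 = 0.049346.
Test statistic (full precision, shown to 4 dp): z = (51/77 − 0.75)/SE₀ ≈ -1.7765.
From the standard normal, P(Z ≤ z) = 0.038.

p-value = 0.038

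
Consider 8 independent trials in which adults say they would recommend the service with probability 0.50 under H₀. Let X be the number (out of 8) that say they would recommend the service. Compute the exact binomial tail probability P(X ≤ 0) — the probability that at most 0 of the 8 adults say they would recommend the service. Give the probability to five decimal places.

X ~ Binomial(n=8, p=0.50).
P(X ≤ 0) = C(8,0)·0.50^0·0.50^8.
= 0.003906 = 0.00391.

P = 0.00391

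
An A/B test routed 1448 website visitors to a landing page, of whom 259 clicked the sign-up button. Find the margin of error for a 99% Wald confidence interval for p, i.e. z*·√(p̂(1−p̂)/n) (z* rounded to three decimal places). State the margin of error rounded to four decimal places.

p̂ = 259/1448 = 0.17887.
Standard error of p̂: √(0.146874/1448) = √0.000101432 = 0.010071.
The 99% critical value is z* = 2.576.
So ME = 0.0259.

ME = 0.0259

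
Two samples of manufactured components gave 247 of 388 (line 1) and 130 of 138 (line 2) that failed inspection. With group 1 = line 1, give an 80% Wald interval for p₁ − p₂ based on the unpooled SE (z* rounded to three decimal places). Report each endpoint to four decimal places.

p̂₁ = 0.63660, p̂₂ = 0.94203, so the observed difference is -0.30543.
SE = √(0.000596240 + 0.000395727) = √0.000991967 = 0.031496.
z* = 1.282 at the 80% level. Margin of error = 0.04038.
CI: -0.30543 ± 0.04038 = (-0.3458, -0.2651).

(-0.3458, -0.2651)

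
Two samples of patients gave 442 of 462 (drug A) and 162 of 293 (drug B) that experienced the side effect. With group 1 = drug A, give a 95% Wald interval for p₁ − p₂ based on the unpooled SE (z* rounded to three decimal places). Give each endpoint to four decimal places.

(0.3439, 0.4637)

p̂₁ = 442/462 = 0.95671, p̂₂ = 162/293 = 0.55290; p̂₁ − p̂₂ = 0.40381.
SE = √(0.000089645 + 0.000843691) = √0.000933336 = 0.030551.
The 95% critical value is z* = 1.960. Margin of error = 0.05988.
Interval: 0.40381 ± 0.05988 → (0.3439, 0.4637).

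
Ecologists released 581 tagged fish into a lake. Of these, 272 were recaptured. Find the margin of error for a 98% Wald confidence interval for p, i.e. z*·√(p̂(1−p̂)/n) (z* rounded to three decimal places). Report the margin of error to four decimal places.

With x = 272 successes in n = 581, p̂ = 0.46816.
Standard error of p̂: √(0.248986/581) = √0.000428548 = 0.020701.
For 98% confidence, z* = 2.326.
So ME = 0.0482.

ME = 0.0482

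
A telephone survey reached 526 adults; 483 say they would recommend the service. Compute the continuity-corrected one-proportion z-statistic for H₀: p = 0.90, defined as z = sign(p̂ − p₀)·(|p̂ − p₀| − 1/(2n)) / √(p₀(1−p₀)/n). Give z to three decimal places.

p̂ = 483/526 = 0.91825. p̂ − p₀ = 0.018251.
1/(2n) = 0.000951.
Corrected numerator: |0.018251| − 0.000951 = 0.017300.
Under H₀, SE = √(p₀(1−p₀)/n) = √(0.90·0.10/526) = √0.000171103 = 0.013081.
z = +0.017300/0.013081 = 1.323.

z = 1.323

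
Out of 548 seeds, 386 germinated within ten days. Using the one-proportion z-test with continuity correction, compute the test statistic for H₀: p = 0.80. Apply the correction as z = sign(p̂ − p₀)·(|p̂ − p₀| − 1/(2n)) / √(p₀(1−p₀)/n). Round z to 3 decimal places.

p̂ = 386/548 = 0.70438. p̂ − p₀ = -0.095620.
Continuity correction 1/(2n) = 1/1096 = 0.000912.
Corrected numerator: |-0.095620| − 0.000912 = 0.094708.
SE₀ = √(0.80·0.20/548) = 0.017087.
z = −0.094708/0.017087 = -5.543.

z = -5.543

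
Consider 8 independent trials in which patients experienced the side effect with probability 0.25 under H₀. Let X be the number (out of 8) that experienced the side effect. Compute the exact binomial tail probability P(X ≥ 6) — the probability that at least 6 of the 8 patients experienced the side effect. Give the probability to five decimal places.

P = 0.00423

X ~ Binomial(n=8, p=0.25).
P(X ≥ 6) = C(8,6)·0.25^6·0.75^2 + C(8,7)·0.25^7·0.75^1 + C(8,8)·0.25^8·0.75^0.
= 0.003845 + 0.000366 + 0.000015 = 0.00423.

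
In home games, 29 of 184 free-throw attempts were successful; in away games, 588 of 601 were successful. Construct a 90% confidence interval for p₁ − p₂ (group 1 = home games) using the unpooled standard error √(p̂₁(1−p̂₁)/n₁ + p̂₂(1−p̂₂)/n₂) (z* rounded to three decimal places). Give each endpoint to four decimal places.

p̂₁ = 0.15761, p̂₂ = 0.97837, so the observed difference is -0.82076.
SE = √(0.000721566 + 0.000035213) = √0.000756779 = 0.027510.
The 90% critical value is z* = 1.645. Margin of error = 0.04525.
Interval: -0.82076 ± 0.04525 → (-0.8660, -0.7755).

(-0.8660, -0.7755)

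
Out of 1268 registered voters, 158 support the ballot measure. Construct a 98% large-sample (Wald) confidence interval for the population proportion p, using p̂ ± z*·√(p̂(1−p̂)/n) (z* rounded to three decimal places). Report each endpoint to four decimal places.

(0.1030, 0.1462)

With x = 158 successes in n = 1268, p̂ = 0.12461.
SE(p̂) = √(0.12461·0.87539/1268) = 0.009275.
z* = 2.326 at the 98% level.
Margin of error: 2.326 × 0.009275 = 0.02157.
Interval: 0.12461 ± 0.02157 → (0.1030, 0.1462).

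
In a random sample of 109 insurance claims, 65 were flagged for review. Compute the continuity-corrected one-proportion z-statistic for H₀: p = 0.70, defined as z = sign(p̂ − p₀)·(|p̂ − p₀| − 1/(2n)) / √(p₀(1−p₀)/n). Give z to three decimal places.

The sample proportion is 65/109 = 0.59633. p̂ − p₀ = -0.103670.
1/(2n) = 0.004587.
Corrected numerator: |-0.103670| − 0.004587 = 0.099083.
Under H₀, SE = √(p₀(1−p₀)/n) = √(0.70·0.30/109) = √0.001926606 = 0.043893.
z = (−)0.099083/0.043893 = -2.257.

z = -2.257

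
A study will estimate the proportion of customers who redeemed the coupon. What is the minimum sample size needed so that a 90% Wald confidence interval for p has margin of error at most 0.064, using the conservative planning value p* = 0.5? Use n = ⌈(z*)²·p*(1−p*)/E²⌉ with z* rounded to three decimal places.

z* = 1.645 at the 90% level.
p*(1−p*) = 0.50·0.50 = 0.2500.
Required n before rounding: 2.706025 × 0.2500 / 0.064² = 165.163.
Rounding up, n = 166.

n = 166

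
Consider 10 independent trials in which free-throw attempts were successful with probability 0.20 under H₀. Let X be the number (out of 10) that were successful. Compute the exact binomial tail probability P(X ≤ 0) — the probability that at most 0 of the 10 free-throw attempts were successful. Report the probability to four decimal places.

X ~ Binomial(n=10, p=0.20).
P(X ≤ 0) = C(10,0)·0.20^0·0.80^10.
= 0.107374 = 0.1074.

P = 0.1074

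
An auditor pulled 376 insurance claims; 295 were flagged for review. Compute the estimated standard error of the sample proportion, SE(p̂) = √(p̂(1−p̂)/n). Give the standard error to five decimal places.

Sample proportion p̂ = 295/376 = 0.78457.
p̂(1−p̂) = 0.169020.
Dividing by n and taking the root: √0.000449521 = 0.02120.

SE = 0.02120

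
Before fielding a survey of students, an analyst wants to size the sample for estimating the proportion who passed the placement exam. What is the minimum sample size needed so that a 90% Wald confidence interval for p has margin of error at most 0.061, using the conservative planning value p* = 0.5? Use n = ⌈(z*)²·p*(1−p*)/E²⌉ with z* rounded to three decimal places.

n = 182

z* = 1.645 at the 90% level.
p*(1−p*) = 0.50·0.50 = 0.2500.
(z*)²·p*(1−p*)/E² = 2.706025·0.2500/0.003721 = 181.808.
⌈181.808⌉ = 182.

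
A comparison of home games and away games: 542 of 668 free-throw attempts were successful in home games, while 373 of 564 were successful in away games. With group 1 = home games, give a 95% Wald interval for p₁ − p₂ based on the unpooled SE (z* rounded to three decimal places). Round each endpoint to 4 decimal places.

p̂₁ = 542/668 = 0.81138, p̂₂ = 373/564 = 0.66135; p̂₁ − p̂₂ = 0.15003.
SE = √(0.000229108 + 0.000397105) = √0.000626213 = 0.025024.
z* = 1.960 at the 95% level. Margin = 1.960·0.025024 = 0.04905.
Interval: 0.15003 ± 0.04905 → (0.1010, 0.1991).

(0.1010, 0.1991)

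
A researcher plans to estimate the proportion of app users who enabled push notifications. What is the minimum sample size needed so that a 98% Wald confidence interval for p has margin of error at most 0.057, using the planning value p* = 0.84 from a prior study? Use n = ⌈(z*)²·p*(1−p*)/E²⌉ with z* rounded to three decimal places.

z* = 2.326 at the 98% level.
p*(1−p*) = 0.1344.
(z*)²·p*(1−p*)/E² = 5.410276·0.1344/0.003249 = 223.805.
Rounding up, n = 224.

n = 224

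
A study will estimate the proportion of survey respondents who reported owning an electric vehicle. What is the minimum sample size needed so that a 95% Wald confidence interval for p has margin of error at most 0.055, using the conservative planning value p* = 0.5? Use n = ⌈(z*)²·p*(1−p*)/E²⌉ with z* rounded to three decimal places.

The 95% critical value is z* = 1.960.
p*(1−p*) = 0.50·0.50 = 0.2500.
Required n before rounding: 3.841600 × 0.2500 / 0.055² = 317.488.
Rounding up, n = 318.

n = 318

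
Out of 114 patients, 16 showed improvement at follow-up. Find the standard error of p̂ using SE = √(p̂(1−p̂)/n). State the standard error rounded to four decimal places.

p̂ = 16/114 = 0.14035.
p̂(1−p̂) = 0.14035·0.85965 = 0.120652.
SE = √(0.120652/114) = 0.0325.

SE = 0.0325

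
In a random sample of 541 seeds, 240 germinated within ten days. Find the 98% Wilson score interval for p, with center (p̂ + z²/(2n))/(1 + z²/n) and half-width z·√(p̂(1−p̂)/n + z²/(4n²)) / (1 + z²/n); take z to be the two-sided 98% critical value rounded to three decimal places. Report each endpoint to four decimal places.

(0.3947, 0.4936)

Here p̂ = 240/541 = 0.44362 and z = 2.326 (z² = 5.410276).
1 + z²/n = 1.010001.
Center = (0.44362 + 0.005000)/1.010001 = 0.44418.
Radicand: p̂(1−p̂)/n + z²/(4n²) = 0.000456232 + 0.000004621 = 0.000460853.
Half-width = 2.326·√0.000460853/1.010001 = 0.04944.
Interval: 0.44418 ± 0.04944 → (0.3947, 0.4936).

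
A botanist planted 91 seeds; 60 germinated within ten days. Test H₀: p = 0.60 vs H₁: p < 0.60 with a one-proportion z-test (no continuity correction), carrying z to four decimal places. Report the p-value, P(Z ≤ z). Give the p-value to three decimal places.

With x = 60 successes in n = 91, p̂ = 0.65934.
Under H₀, SE = √(p₀(1−p₀)/n) = √(0.60·0.40/91) = √0.002637363 = 0.051355.
Test statistic (full precision, shown to 4 dp): z = (60/91 − 0.60)/SE₀ ≈ 1.1555.
p-value = P(Z ≤ z) with z = 1.1555 → 0.876.

p-value = 0.876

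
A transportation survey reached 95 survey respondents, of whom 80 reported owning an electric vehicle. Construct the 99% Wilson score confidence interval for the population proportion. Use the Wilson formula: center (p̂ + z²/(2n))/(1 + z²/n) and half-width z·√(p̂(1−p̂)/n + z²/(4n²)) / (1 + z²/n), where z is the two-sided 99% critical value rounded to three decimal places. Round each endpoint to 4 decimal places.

Here p̂ = 80/95 = 0.84211 and z = 2.576 (z² = 6.635776).
Denominator 1 + z²/n = 1 + 6.635776/95 = 1.069850.
Adjusted center: (0.84211 + z²/(2n))/1.069850 = 0.81977.
Radicand: p̂(1−p̂)/n + z²/(4n²) = 0.001399621 + 0.000183817 = 0.001583438.
Half-width = z·√(radicand)/denom = 2.576·0.039792/1.069850 = 0.09581.
CI: 0.81977 ± 0.09581 = (0.7240, 0.9156).

(0.7240, 0.9156)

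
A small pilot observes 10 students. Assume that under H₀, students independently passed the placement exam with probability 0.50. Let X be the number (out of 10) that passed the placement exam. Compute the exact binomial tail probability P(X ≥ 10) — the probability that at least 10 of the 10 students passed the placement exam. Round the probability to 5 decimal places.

X ~ Binomial(n=10, p=0.50).
P(X ≥ 10) = C(10,10)·0.50^10·0.50^0.
= 0.000977 = 0.00098.

P = 0.00098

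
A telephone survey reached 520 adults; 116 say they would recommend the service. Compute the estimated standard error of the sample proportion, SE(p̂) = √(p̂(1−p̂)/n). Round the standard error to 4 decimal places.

Sample proportion p̂ = 116/520 = 0.22308.
p̂(1−p̂) = 0.22308·0.77692 = 0.173315.
SE = √(0.173315/520) = √0.000333298 = 0.0183.

SE = 0.0183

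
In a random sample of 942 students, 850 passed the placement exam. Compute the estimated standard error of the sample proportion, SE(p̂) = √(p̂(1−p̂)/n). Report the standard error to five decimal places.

p̂ = 850/942 = 0.90234.
p̂(1−p̂) = 0.088123.
SE = √(0.088123/942) = √0.000093549 = 0.00967.

SE = 0.00967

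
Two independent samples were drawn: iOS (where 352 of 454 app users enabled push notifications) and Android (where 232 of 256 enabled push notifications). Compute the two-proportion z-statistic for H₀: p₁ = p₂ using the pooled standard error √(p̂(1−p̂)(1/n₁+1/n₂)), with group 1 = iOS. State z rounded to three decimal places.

z = -4.384

Sample proportions: p̂₁ = 352/454 = 0.77533 and p̂₂ = 232/256 = 0.90625.
Pooled p̂ = (352+232)/(454+256) = 584/710 = 0.82254.
SE = √[p̂(1−p̂)(1/n₁+1/n₂)] = √[0.82254·0.17746·(1/454+1/256)] ≈ 0.029862.
z = (p̂₁ − p̂₂)/SE = (0.77533 − 0.90625)/0.029862 = -0.13092/0.029862 = -4.384.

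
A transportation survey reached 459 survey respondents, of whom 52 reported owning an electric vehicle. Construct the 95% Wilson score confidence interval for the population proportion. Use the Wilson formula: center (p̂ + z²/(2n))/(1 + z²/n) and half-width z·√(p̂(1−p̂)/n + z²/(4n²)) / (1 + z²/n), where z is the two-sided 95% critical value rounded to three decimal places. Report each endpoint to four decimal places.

(0.0874, 0.1456)

Here p̂ = 52/459 = 0.11329 and z = 1.960 (z² = 3.841600).
Denominator 1 + z²/n = 1 + 3.841600/459 = 1.008369.
Center = (0.11329 + 0.004185)/1.008369 = 0.11650.
Radicand: p̂(1−p̂)/n + z²/(4n²) = 0.000218857 + 0.000004559 = 0.000223416.
Half-width = z·√(radicand)/denom = 1.960·0.014947/1.008369 = 0.02905.
So the interval runs from 0.0874 to 0.1456.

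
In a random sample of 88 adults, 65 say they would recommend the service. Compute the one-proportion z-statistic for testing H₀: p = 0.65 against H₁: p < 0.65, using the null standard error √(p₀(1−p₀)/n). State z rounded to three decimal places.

z = 1.743

p̂ = 65/88 = 0.73864.
SE₀ = √(0.65·0.35/88) = 0.050845.
Test statistic: z = 0.08864/0.050845 = 1.743.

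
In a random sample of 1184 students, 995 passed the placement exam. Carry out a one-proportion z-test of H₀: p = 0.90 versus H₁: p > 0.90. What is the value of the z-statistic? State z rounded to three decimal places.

p̂ = 995/1184 = 0.84037.
Under H₀, SE = √(p₀(1−p₀)/n) = √(0.90·0.10/1184) = √0.000076014 = 0.008719.
Test statistic: z = -0.05963/0.008719 = -6.839.

z = -6.839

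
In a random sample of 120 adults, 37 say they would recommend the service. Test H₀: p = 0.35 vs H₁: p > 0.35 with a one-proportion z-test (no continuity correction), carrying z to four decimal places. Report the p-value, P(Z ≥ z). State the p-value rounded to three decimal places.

p-value = 0.831

The sample proportion is 37/120 = 0.30833.
Null standard error: √(0.35·0.65/120) = √0.001895833 = 0.043541.
Test statistic (full precision, shown to 4 dp): z = (37/120 − 0.35)/SE₀ ≈ -0.9569.
p-value = P(Z ≥ z) with z = -0.9569 → 0.831.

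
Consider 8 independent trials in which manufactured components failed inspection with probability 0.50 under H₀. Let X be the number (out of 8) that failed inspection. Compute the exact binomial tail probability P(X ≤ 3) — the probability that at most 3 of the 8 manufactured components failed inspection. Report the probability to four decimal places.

X is binomial with n = 8 and p = 0.50.
P(X ≤ 3) = C(8,0)·0.50^0·0.50^8 + C(8,1)·0.50^1·0.50^7 + C(8,2)·0.50^2·0.50^6 + C(8,3)·0.50^3·0.50^5.
= 0.003906 + 0.031250 + 0.109375 + 0.218750 = 0.3633.

P = 0.3633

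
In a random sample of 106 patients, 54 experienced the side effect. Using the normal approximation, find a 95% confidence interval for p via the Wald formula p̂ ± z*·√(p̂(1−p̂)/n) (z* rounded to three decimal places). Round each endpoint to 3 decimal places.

With x = 54 successes in n = 106, p̂ = 0.50943.
SE = √(p̂(1−p̂)/n) = √(0.249911/106) = 0.048556.
For 95% confidence, z* = 1.960.
Margin of error: 1.960 × 0.048556 = 0.09517.
CI: 0.50943 ± 0.09517 = (0.414, 0.605).

(0.414, 0.605)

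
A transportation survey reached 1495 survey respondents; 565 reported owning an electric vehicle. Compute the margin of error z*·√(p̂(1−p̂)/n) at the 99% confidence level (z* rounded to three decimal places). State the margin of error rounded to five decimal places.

ME = 0.03230

With x = 565 successes in n = 1495, p̂ = 0.37793.
SE = √(p̂(1−p̂)/n) = √(0.235098/1495) = 0.012540.
The 99% critical value is z* = 2.576.
Margin of error = z*·SE = 2.576 × 0.012540 = 0.03230.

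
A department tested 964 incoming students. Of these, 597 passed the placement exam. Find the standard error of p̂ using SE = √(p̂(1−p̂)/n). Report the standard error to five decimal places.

SE = 0.01564

The sample proportion is 597/964 = 0.61929.
p̂(1−p̂) = 0.61929·0.38071 = 0.235770.
SE = √(0.235770/964) = 0.01564.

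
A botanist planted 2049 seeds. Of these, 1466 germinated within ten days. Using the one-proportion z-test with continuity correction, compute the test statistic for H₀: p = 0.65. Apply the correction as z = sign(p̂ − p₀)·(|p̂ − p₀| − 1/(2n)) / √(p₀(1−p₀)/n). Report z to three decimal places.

z = 6.190

The sample proportion is 1466/2049 = 0.71547. p̂ − p₀ = 0.065471.
1/(2n) = 0.000244.
Corrected numerator: |0.065471| − 0.000244 = 0.065227.
SE₀ = √(0.65·0.35/2049) = 0.010537.
z = (+)0.065227/0.010537 = 6.190.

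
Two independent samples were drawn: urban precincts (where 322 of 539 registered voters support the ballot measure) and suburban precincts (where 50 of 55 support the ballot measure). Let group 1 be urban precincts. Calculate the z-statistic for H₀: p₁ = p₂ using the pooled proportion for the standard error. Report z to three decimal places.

z = -4.551

Sample proportions: p̂₁ = 322/539 = 0.59740 and p̂₂ = 50/55 = 0.90909.
Pooling: p̂ = 372/594 = 0.62626.
Pooled SE = √[0.2340577·0.02003711] ≈ 0.068482.
z = -0.31169/0.068482 = -4.551.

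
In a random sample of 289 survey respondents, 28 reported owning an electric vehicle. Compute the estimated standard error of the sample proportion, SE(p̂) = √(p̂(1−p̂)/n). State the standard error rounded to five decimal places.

Sample proportion p̂ = 28/289 = 0.09689.
p̂(1−p̂) = 0.09689·0.90311 = 0.087502.
SE = √(0.087502/289) = √0.000302775 = 0.01740.

SE = 0.01740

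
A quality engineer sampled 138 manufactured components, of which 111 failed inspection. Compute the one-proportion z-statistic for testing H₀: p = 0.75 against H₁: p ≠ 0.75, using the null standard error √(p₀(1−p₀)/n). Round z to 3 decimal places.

z = 1.474

p̂ = 111/138 = 0.80435.
Null standard error: √(0.75·0.25/138) = √0.001358696 = 0.036860.
z = (0.80435 − 0.75)/0.036860 = 0.05435/0.036860 = 1.474.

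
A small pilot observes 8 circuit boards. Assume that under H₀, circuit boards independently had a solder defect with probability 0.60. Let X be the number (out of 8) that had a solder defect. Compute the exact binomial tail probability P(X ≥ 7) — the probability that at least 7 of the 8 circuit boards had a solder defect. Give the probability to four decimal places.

X is binomial with n = 8 and p = 0.60.
P(X ≥ 7) = C(8,7)·0.60^7·0.40^1 + C(8,8)·0.60^8·0.40^0.
= 0.089580 + 0.016796 = 0.1064.

P = 0.1064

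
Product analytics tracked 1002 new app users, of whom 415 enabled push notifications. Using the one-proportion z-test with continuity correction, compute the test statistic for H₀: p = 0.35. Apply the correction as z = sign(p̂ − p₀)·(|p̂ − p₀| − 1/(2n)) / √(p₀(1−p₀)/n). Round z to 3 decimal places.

With x = 415 successes in n = 1002, p̂ = 0.41417. p̂ − p₀ = 0.064172.
1/(2n) = 0.000499.
Corrected numerator: |0.064172| − 0.000499 = 0.063673.
Under H₀, SE = √(p₀(1−p₀)/n) = √(0.35·0.65/1002) = √0.000227046 = 0.015068.
z = +0.063673/0.015068 = 4.226.

z = 4.226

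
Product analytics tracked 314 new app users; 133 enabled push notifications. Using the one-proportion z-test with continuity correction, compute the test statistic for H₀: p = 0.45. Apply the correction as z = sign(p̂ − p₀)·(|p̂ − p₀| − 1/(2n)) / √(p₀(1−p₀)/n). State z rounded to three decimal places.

z = -0.885

With x = 133 successes in n = 314, p̂ = 0.42357. p̂ − p₀ = -0.026433.
1/(2n) = 0.001592.
Corrected numerator: |-0.026433| − 0.001592 = 0.024841.
Under H₀, SE = √(p₀(1−p₀)/n) = √(0.45·0.55/314) = √0.000788217 = 0.028075.
z = −0.024841/0.028075 = -0.885.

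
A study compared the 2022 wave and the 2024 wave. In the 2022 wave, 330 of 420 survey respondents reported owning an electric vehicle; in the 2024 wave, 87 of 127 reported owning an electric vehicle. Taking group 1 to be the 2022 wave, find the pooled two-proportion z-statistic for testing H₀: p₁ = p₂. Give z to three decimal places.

p̂₁ = 330/420 = 0.78571, p̂₂ = 87/127 = 0.68504.
Pooling: p̂ = 417/547 = 0.76234.
Pooled SE = √[0.1811777·0.01025497] ≈ 0.043104.
z = 0.10067/0.043104 = 2.336.

z = 2.336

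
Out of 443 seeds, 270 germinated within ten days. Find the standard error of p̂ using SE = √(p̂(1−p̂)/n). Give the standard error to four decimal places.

Sample proportion p̂ = 270/443 = 0.60948.
p̂(1−p̂) = 0.238014.
Dividing by n and taking the root: √0.000537278 = 0.0232.

SE = 0.0232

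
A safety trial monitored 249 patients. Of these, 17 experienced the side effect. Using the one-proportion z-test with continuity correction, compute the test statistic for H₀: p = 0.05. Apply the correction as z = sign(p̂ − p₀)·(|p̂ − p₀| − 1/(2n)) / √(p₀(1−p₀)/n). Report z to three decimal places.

z = 1.178

Sample proportion p̂ = 17/249 = 0.06827. p̂ − p₀ = 0.018273.
Continuity correction 1/(2n) = 1/498 = 0.002008.
Corrected numerator: |0.018273| − 0.002008 = 0.016265.
Under H₀, SE = √(p₀(1−p₀)/n) = √(0.05·0.95/249) = √0.000190763 = 0.013812.
z = (+)0.016265/0.013812 = 1.178.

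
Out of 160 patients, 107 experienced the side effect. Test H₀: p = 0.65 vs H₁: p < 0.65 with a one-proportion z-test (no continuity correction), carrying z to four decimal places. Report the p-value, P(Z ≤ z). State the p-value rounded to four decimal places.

With x = 107 successes in n = 160, p̂ = 0.66875.
Null standard error: √(0.65·0.35/160) = √0.001421875 = 0.037708.
z = (p̂ − p₀)/SE = (107/160 − 0.65)/0.037708 ≈ 0.4972.
From the standard normal, P(Z ≤ z) = 0.6905.

p-value = 0.6905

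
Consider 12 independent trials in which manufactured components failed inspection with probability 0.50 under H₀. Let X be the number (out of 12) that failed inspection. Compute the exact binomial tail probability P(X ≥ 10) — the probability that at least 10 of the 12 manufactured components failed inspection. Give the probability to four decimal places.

X ~ Binomial(n=12, p=0.50).
P(X ≥ 10) = C(12,10)·0.50^10·0.50^2 + C(12,11)·0.50^11·0.50^1 + C(12,12)·0.50^12·0.50^0.
= 0.016113 + 0.002930 + 0.000244 = 0.0193.

P = 0.0193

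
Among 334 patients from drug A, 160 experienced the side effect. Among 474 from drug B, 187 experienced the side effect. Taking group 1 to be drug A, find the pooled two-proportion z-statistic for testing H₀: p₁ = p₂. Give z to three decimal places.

Sample proportions: p̂₁ = 160/334 = 0.47904 and p̂₂ = 187/474 = 0.39451.
Pooling: p̂ = 347/808 = 0.42946.
SE = √[p̂(1−p̂)(1/n₁+1/n₂)] = √[0.42946·0.57054·(1/334+1/474)] ≈ 0.035363.
z = 0.08453/0.035363 = 2.390.

z = 2.390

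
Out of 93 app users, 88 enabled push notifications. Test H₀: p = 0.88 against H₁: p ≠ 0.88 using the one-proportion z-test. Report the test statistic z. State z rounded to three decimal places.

The sample proportion is 88/93 = 0.94624.
Under H₀, SE = √(p₀(1−p₀)/n) = √(0.88·0.12/93) = √0.001135484 = 0.033697.
Test statistic: z = 0.06624/0.033697 = 1.966.

z = 1.966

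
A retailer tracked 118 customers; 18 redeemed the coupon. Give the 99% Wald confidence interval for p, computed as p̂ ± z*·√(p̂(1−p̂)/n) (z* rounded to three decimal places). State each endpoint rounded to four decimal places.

With x = 18 successes in n = 118, p̂ = 0.15254.
SE = √(p̂(1−p̂)/n) = √(0.129273/118) = 0.033099.
z* = 2.576 at the 99% level.
Margin = 2.576·0.033099 = 0.08526.
Interval: 0.15254 ± 0.08526 → (0.0673, 0.2378).

(0.0673, 0.2378)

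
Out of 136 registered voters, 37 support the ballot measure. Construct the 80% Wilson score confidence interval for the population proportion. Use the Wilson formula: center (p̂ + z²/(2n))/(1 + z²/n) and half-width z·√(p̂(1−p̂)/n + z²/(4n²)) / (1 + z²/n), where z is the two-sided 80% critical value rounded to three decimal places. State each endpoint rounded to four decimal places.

(0.2261, 0.3235)

Here p̂ = 37/136 = 0.27206 and z = 1.282 (z² = 1.643524).
1 + z²/n = 1.012085.
Adjusted center: (0.27206 + z²/(2n))/1.012085 = 0.27478.
Radicand: p̂(1−p̂)/n + z²/(4n²) = 0.001456197 + 0.000022215 = 0.001478412.
Half-width = 1.282·√0.001478412/1.012085 = 0.04870.
CI: 0.27478 ± 0.04870 = (0.2261, 0.3235).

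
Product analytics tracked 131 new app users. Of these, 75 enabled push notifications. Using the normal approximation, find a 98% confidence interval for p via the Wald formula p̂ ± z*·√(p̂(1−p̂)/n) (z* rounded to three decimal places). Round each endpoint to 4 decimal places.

(0.4720, 0.6731)

With x = 75 successes in n = 131, p̂ = 0.57252.
Standard error of p̂: √(0.244741/131) = √0.001868252 = 0.043223.
For 98% confidence, z* = 2.326.
Margin of error: 2.326 × 0.043223 = 0.10054.
Interval: 0.57252 ± 0.10054 → (0.4720, 0.6731).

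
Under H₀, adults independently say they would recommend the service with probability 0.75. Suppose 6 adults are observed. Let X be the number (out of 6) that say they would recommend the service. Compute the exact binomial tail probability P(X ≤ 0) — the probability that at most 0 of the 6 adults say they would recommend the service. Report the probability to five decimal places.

P = 0.00024

X ~ Binomial(n=6, p=0.75).
P(X ≤ 0) = C(6,0)·0.75^0·0.25^6.
= 0.000244 = 0.00024.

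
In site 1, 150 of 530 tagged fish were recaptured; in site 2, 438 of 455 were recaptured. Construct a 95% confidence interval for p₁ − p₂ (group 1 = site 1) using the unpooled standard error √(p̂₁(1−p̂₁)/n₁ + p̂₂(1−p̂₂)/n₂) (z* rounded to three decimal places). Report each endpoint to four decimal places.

(-0.7217, -0.6375)

p̂₁ = 150/530 = 0.28302, p̂₂ = 438/455 = 0.96264; p̂₁ − p̂₂ = -0.67962.
Unpooled SE = √(p̂₁(1−p̂₁)/n₁ + p̂₂(1−p̂₂)/n₂) = √(0.000382866 + 0.000079048) = 0.021492.
z* = 1.960 at the 95% level. Margin of error = 0.04212.
So the interval runs from -0.7217 to -0.6375.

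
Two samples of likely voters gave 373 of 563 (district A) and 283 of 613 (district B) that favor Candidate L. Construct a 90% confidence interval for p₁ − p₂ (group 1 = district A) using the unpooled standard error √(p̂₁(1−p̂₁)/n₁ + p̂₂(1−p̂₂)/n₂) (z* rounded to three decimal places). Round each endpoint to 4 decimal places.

(0.1543, 0.2475)

p̂₁ = 373/563 = 0.66252, p̂₂ = 283/613 = 0.46166; p̂₁ − p̂₂ = 0.20086.
Unpooled SE = √(p̂₁(1−p̂₁)/n₁ + p̂₂(1−p̂₂)/n₂) = √(0.000397134 + 0.000405433) = 0.028330.
The 90% critical value is z* = 1.645. Margin = 1.645·0.028330 = 0.04660.
So the interval runs from 0.1543 to 0.2475.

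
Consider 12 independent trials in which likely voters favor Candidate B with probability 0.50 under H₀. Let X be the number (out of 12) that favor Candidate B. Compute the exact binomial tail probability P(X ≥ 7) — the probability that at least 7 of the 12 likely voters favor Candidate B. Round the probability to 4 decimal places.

X is binomial with n = 12 and p = 0.50.
P(X ≥ 7) = Σ_{j=7}^{12} C(12,j)·0.50^j·0.50^{12−j}.
= 0.193359 + 0.120850 + 0.053711 + 0.016113 + 0.002930 + 0.000244 = 0.3872.

P = 0.3872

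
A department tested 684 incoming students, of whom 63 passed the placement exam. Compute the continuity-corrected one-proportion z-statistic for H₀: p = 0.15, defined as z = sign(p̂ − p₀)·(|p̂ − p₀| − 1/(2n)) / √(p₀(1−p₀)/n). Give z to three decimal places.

z = -4.187

p̂ = 63/684 = 0.09211. p̂ − p₀ = -0.057895.
1/(2n) = 0.000731.
Corrected numerator: |-0.057895| − 0.000731 = 0.057164.
Null standard error: √(0.15·0.85/684) = √0.000186404 = 0.013653.
z = (−)0.057164/0.013653 = -4.187.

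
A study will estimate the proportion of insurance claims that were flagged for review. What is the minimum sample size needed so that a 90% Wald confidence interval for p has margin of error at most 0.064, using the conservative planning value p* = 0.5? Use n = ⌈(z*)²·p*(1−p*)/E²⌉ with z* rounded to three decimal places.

n = 166

The 90% critical value is z* = 1.645.
p*(1−p*) = 0.2500.
(z*)²·p*(1−p*)/E² = 2.706025·0.2500/0.004096 = 165.163.
⌈165.163⌉ = 166.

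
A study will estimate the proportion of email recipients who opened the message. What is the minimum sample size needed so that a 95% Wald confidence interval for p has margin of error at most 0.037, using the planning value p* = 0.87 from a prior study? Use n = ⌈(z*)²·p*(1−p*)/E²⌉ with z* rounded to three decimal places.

n = 318

The 95% critical value is z* = 1.960.
p*(1−p*) = 0.1131.
(z*)²·p*(1−p*)/E² = 3.841600·0.1131/0.001369 = 317.374.
Rounding up, n = 318.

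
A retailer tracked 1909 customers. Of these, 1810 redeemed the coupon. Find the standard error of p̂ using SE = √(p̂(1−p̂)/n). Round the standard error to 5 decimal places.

SE = 0.00508

Sample proportion p̂ = 1810/1909 = 0.94814.
p̂(1−p̂) = 0.049171.
Dividing by n and taking the root: √0.000025757 = 0.00508.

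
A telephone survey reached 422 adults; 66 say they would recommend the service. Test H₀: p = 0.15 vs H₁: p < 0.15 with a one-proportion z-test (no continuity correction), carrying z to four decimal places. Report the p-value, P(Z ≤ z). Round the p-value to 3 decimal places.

p-value = 0.644

Sample proportion p̂ = 66/422 = 0.15640.
Null standard error: √(0.15·0.85/422) = √0.000302133 = 0.017382.
Test statistic (full precision, shown to 4 dp): z = (66/422 − 0.15)/SE₀ ≈ 0.3681.
p-value = P(Z ≤ z) with z = 0.3681 → 0.644.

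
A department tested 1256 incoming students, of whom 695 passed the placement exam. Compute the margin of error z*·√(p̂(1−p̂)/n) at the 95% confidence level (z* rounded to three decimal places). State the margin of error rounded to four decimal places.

With x = 695 successes in n = 1256, p̂ = 0.55334.
Standard error of p̂: √(0.247154/1256) = √0.000196779 = 0.014028.
The 95% critical value is z* = 1.960.
ME = 1.960·0.014028 = 0.0275.

ME = 0.0275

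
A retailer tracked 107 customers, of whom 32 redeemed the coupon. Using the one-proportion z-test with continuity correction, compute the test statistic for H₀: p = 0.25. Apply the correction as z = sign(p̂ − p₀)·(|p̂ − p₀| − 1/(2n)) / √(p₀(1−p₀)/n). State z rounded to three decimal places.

The sample proportion is 32/107 = 0.29907. p̂ − p₀ = 0.049065.
Continuity correction 1/(2n) = 1/214 = 0.004673.
Corrected numerator: |0.049065| − 0.004673 = 0.044392.
Under H₀, SE = √(p₀(1−p₀)/n) = √(0.25·0.75/107) = √0.001752336 = 0.041861.
z = (+)0.044392/0.041861 = 1.060.

z = 1.060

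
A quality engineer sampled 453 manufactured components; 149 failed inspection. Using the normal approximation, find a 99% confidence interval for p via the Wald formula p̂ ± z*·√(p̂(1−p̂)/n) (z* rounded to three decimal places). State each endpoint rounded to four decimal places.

The sample proportion is 149/453 = 0.32892.
SE = √(p̂(1−p̂)/n) = √(0.220731/453) = 0.022074.
The 99% critical value is z* = 2.576.
Margin = 2.576·0.022074 = 0.05686.
So the interval runs from 0.2721 to 0.3858.

(0.2721, 0.3858)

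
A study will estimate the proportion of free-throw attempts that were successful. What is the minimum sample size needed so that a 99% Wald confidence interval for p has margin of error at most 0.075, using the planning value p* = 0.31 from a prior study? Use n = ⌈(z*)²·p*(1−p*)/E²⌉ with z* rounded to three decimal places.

n = 253

z* = 2.576 at the 99% level.
p*(1−p*) = 0.2139.
Required n before rounding: 6.635776 × 0.2139 / 0.075² = 252.336.
Rounding up, n = 253.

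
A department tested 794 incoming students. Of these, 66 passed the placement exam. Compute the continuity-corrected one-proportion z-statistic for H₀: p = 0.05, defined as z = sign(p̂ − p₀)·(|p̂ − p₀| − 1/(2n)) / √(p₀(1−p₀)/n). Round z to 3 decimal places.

The sample proportion is 66/794 = 0.08312. p̂ − p₀ = 0.033123.
Continuity correction 1/(2n) = 1/1588 = 0.000630.
Corrected numerator: |0.033123| − 0.000630 = 0.032493.
Under H₀, SE = √(p₀(1−p₀)/n) = √(0.05·0.95/794) = √0.000059824 = 0.007735.
z = +0.032493/0.007735 = 4.201.

z = 4.201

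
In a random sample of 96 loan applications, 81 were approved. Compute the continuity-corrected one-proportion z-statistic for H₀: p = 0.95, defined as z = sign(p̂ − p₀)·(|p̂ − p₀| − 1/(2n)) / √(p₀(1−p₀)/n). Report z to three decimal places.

z = -4.542

With x = 81 successes in n = 96, p̂ = 0.84375. p̂ − p₀ = -0.106250.
Continuity correction 1/(2n) = 1/192 = 0.005208.
Corrected numerator: |-0.106250| − 0.005208 = 0.101042.
Under H₀, SE = √(p₀(1−p₀)/n) = √(0.95·0.05/96) = √0.000494792 = 0.022244.
z = (−)0.101042/0.022244 = -4.542.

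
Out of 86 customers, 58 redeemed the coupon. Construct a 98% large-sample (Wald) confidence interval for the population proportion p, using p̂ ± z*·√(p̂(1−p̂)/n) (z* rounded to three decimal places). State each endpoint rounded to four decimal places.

p̂ = 58/86 = 0.67442.
SE(p̂) = √(0.67442·0.32558/86) = 0.050530.
For 98% confidence, z* = 2.326.
Margin = 2.326·0.050530 = 0.11753.
CI: 0.67442 ± 0.11753 = (0.5569, 0.7920).

(0.5569, 0.7920)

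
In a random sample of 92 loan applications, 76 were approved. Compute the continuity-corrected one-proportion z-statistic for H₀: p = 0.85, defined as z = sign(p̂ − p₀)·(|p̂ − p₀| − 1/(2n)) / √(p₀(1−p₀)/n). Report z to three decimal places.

p̂ = 76/92 = 0.82609. p̂ − p₀ = -0.023913.
Continuity correction 1/(2n) = 1/184 = 0.005435.
Corrected numerator: |-0.023913| − 0.005435 = 0.018478.
Null standard error: √(0.85·0.15/92) = √0.001385870 = 0.037227.
z = −0.018478/0.037227 = -0.496.

z = -0.496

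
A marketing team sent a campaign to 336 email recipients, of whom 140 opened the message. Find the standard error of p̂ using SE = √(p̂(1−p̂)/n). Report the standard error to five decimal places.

SE = 0.02690

The sample proportion is 140/336 = 0.41667.
p̂(1−p̂) = 0.243056.
SE = √(0.243056/336) = 0.02690.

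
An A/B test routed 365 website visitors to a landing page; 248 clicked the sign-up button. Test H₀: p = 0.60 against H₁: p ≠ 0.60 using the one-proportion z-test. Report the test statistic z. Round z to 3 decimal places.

p̂ = 248/365 = 0.67945.
Null standard error: √(0.60·0.40/365) = √0.000657534 = 0.025642.
z = (0.67945 − 0.60)/0.025642 = 0.07945/0.025642 = 3.098.

z = 3.098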